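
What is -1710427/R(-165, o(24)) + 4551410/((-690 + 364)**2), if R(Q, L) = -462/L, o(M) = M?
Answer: 363729908989/4091626 ≈ 88896.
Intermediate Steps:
-1710427/R(-165, o(24)) + 4551410/((-690 + 364)**2) = -1710427/((-462/24)) + 4551410/((-690 + 364)**2) = -1710427/((-462*1/24)) + 4551410/((-326)**2) = -1710427/(-77/4) + 4551410/106276 = -1710427*(-4/77) + 4551410*(1/106276) = 6841708/77 + 2275705/53138 = 363729908989/4091626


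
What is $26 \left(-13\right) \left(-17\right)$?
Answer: $5746$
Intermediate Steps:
$26 \left(-13\right) \left(-17\right) = \left(-338\right) \left(-17\right) = 5746$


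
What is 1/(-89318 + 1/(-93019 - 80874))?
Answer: -173893/15531774975 ≈ -1.1196e-5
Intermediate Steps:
1/(-89318 + 1/(-93019 - 80874)) = 1/(-89318 + 1/(-173893)) = 1/(-89318 - 1/173893) = 1/(-15531774975/173893) = -173893/15531774975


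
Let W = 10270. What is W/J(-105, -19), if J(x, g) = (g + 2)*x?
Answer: 2054/357 ≈ 5.7535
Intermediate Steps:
J(x, g) = x*(2 + g) (J(x, g) = (2 + g)*x = x*(2 + g))
W/J(-105, -19) = 10270/((-105*(2 - 19))) = 10270/((-105*(-17))) = 10270/1785 = 10270*(1/1785) = 2054/357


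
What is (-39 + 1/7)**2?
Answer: 73984/49 ≈ 1509.9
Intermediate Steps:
(-39 + 1/7)**2 = (-272/7)**2 = 73984/49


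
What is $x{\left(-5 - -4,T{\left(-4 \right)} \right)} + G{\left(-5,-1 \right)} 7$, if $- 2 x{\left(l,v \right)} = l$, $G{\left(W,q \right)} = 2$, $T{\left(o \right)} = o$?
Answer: $\frac{29}{2} \approx 14.5$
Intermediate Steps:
$x{\left(l,v \right)} = - \frac{l}{2}$
$x{\left(-5 - -4,T{\left(-4 \right)} \right)} + G{\left(-5,-1 \right)} 7 = - \frac{-5 - -4}{2} + 2 \cdot 7 = - \frac{-5 + 4}{2} + 14 = \left(- \frac{1}{2}\right) \left(-1\right) + 14 = \frac{1}{2} + 14 = \frac{29}{2}$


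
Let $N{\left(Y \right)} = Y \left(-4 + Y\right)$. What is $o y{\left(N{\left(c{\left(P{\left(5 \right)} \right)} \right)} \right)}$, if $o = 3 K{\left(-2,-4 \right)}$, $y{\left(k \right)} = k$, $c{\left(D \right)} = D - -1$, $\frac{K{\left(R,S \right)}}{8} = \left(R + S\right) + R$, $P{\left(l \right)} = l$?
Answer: $-2304$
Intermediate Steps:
$K{\left(R,S \right)} = 8 S + 16 R$ ($K{\left(R,S \right)} = 8 \left(\left(R + S\right) + R\right) = 8 \left(S + 2 R\right) = 8 S + 16 R$)
$c{\left(D \right)} = 1 + D$ ($c{\left(D \right)} = D + 1 = 1 + D$)
$o = -192$ ($o = 3 \left(8 \left(-4\right) + 16 \left(-2\right)\right) = 3 \left(-32 - 32\right) = 3 \left(-64\right) = -192$)
$o y{\left(N{\left(c{\left(P{\left(5 \right)} \right)} \right)} \right)} = - 192 \left(1 + 5\right) \left(-4 + \left(1 + 5\right)\right) = - 192 \cdot 6 \left(-4 + 6\right) = - 192 \cdot 6 \cdot 2 = \left(-192\right) 12 = -2304$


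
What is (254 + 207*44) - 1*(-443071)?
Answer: 452433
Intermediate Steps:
(254 + 207*44) - 1*(-443071) = (254 + 9108) + 443071 = 9362 + 443071 = 452433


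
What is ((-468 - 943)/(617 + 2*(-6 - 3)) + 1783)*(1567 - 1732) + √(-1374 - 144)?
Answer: -175989990/599 + I*√1518 ≈ -2.9381e+5 + 38.962*I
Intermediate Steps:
((-468 - 943)/(617 + 2*(-6 - 3)) + 1783)*(1567 - 1732) + √(-1374 - 144) = (-1411/(617 + 2*(-9)) + 1783)*(-165) + √(-1518) = (-1411/(617 - 18) + 1783)*(-165) + I*√1518 = (-1411/599 + 1783)*(-165) + I*√1518 = (1066606/599)*(-165) + I*√1518 = -175989990/599 + I*√1518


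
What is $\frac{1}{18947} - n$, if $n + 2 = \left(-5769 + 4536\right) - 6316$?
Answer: $\frac{143068798}{18947} \approx 7551.0$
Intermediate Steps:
$n = -7551$ ($n = -2 + \left(\left(-5769 + 4536\right) - 6316\right) = -2 - 7549 = -7551$)
$\frac{1}{18947} - n = \frac{1}{18947} - -7551 = \frac{1}{18947} + 7551 = \frac{143068798}{18947}$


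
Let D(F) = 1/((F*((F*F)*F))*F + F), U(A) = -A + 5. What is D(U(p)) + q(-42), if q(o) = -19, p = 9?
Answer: -19533/1028 ≈ -19.001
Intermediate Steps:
U(A) = 5 - A
D(F) = 1/(F + F**5) (D(F) = 1/((F*(F**2*F))*F + F) = 1/((F*F**3)*F + F) = 1/(F**4*F + F) = 1/(F**5 + F) = 1/(F + F**5))
D(U(p)) + q(-42) = 1/((5 - 1*9) + (5 - 1*9)**5) - 19 = 1/((5 - 9) + (5 - 9)**5) - 19 = 1/(-4 + (-4)**5) - 19 = 1/(-4 - 1024) - 19 = 1/(-1028) - 19 = -1/1028 - 19 = -19533/1028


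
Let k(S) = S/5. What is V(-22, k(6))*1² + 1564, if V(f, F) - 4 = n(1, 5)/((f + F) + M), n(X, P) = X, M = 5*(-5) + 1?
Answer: 351227/224 ≈ 1568.0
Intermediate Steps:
k(S) = S/5 (k(S) = S*(⅕) = S/5)
M = -24 (M = -25 + 1 = -24)
V(f, F) = 4 + 1/(-24 + F + f) (V(f, F) = 4 + 1/((f + F) - 24) = 4 + 1/((F + f) - 24) = 4 + 1/(-24 + F + f))
V(-22, k(6))*1² + 1564 = ((-95 + 4*((⅕)*6) + 4*(-22))/(-24 + (⅕)*6 - 22))*1² + 1564 = ((-95 + 4*(6/5) - 88)/(-24 + 6/5 - 22))*1 + 1564 = ((-95 + 24/5 - 88)/(-224/5))*1 + 1564 = -5/224*(-891/5)*1 + 1564 = (891/224)*1 + 1564 = 891/224 + 1564 = 351227/224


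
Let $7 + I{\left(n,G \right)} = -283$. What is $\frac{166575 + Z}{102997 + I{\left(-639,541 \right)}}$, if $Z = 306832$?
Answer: $\frac{43037}{9337} \approx 4.6093$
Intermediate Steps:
$I{\left(n,G \right)} = -290$ ($I{\left(n,G \right)} = -7 - 283 = -290$)
$\frac{166575 + Z}{102997 + I{\left(-639,541 \right)}} = \frac{166575 + 306832}{102997 - 290} = \frac{473407}{102707} = 473407 \cdot \frac{1}{102707} = \frac{43037}{9337}$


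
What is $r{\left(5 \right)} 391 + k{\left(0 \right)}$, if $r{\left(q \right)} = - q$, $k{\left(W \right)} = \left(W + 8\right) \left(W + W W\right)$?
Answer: $-1955$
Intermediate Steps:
$k{\left(W \right)} = \left(8 + W\right) \left(W + W^{2}\right)$
$r{\left(5 \right)} 391 + k{\left(0 \right)} = \left(-1\right) 5 \cdot 391 + 0 \left(8 + 0^{2} + 9 \cdot 0\right) = \left(-5\right) 391 + 0 \left(8 + 0 + 0\right) = -1955 + 0 \cdot 8 = -1955 + 0 = -1955$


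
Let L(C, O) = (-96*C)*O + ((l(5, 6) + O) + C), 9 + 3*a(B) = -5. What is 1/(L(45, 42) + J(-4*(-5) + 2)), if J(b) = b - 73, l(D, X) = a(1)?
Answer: -3/544226 ≈ -5.5124e-6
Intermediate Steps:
a(B) = -14/3 (a(B) = -3 + (⅓)*(-5) = -3 - 5/3 = -14/3)
l(D, X) = -14/3
L(C, O) = -14/3 + C + O - 96*C*O (L(C, O) = (-96*C)*O + ((-14/3 + O) + C) = -96*C*O + (-14/3 + C + O) = -14/3 + C + O - 96*C*O)
J(b) = -73 + b
1/(L(45, 42) + J(-4*(-5) + 2)) = 1/((-14/3 + 45 + 42 - 96*45*42) + (-73 + (-4*(-5) + 2))) = 1/((-14/3 + 45 + 42 - 181440) + (-73 + (20 + 2))) = 1/(-544073/3 + (-73 + 22)) = 1/(-544073/3 - 51) = 1/(-544226/3) = -3/544226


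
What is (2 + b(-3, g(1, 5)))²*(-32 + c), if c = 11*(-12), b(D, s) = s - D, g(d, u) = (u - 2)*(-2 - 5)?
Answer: -41984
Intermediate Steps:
g(d, u) = 14 - 7*u (g(d, u) = (-2 + u)*(-7) = 14 - 7*u)
c = -132
(2 + b(-3, g(1, 5)))²*(-32 + c) = (2 + ((14 - 7*5) - 1*(-3)))²*(-32 - 132) = (2 + ((14 - 35) + 3))²*(-164) = (2 + (-21 + 3))²*(-164) = (2 - 18)²*(-164) = (-16)²*(-164) = 256*(-164) = -41984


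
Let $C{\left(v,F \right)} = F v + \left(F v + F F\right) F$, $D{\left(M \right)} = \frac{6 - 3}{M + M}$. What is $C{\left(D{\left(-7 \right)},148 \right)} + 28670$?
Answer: $\frac{22860156}{7} \approx 3.2657 \cdot 10^{6}$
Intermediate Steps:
$D{\left(M \right)} = \frac{3}{2 M}$
$C{\left(v,F \right)} = F v + F \left(F^{2} + F v\right)$ ($C{\left(v,F \right)} = F v + \left(F v + F^{2}\right) F = F v + \left(F^{2} + F v\right) F = F v + F \left(F^{2} + F v\right)$)
$C{\left(D{\left(-7 \right)},148 \right)} + 28670 = 148 \left(\frac{3}{2 \left(-7\right)} + 148^{2} + 148 \frac{3}{2 \left(-7\right)}\right) + 28670 = 148 \left(\frac{3}{2} \left(- \frac{1}{7}\right) + 21904 + 148 \cdot \frac{3}{2} \left(- \frac{1}{7}\right)\right) + 28670 = 148 \left(- \frac{3}{14} + 21904 + 148 \left(- \frac{3}{14}\right)\right) + 28670 = 148 \left(- \frac{3}{14} + 21904 - \frac{222}{7}\right) + 28670 = 148 \cdot \frac{306209}{14} + 28670 = \frac{22659466}{7} + 28670 = \frac{22860156}{7}$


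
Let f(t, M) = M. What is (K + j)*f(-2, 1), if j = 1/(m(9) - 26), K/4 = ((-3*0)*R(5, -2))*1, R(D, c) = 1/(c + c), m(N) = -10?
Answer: -1/36 ≈ -0.027778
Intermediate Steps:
R(D, c) = 1/(2*c)
K = 0 (K = 4*(((-3*0)*((½)/(-2)))*1) = 4*((0*((½)*(-½)))*1) = 4*((0*(-¼))*1) = 4*(0*1) = 4*0 = 0)
j = -1/36 (j = 1/(-10 - 26) = 1/(-36) = -1/36 ≈ -0.027778)
(K + j)*f(-2, 1) = (0 - 1/36)*1 = -1/36*1 = -1/36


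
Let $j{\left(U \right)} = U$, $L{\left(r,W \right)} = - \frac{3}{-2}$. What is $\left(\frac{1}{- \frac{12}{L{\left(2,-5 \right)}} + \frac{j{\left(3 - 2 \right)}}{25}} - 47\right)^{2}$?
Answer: $\frac{87946884}{39601} \approx 2220.8$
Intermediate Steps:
$L{\left(r,W \right)} = \frac{3}{2}$ ($L{\left(r,W \right)} = \left(-3\right) \left(- \frac{1}{2}\right) = \frac{3}{2}$)
$\left(\frac{1}{- \frac{12}{L{\left(2,-5 \right)}} + \frac{j{\left(3 - 2 \right)}}{25}} - 47\right)^{2} = \left(\frac{1}{- \frac{12}{\frac{3}{2}} + \frac{3 - 2}{25}} - 47\right)^{2} = \left(\frac{1}{\left(-12\right) \frac{2}{3} + \left(3 - 2\right) \frac{1}{25}} - 47\right)^{2} = \left(\frac{1}{-8 + 1 \cdot \frac{1}{25}} - 47\right)^{2} = \left(\frac{1}{-8 + \frac{1}{25}} - 47\right)^{2} = \left(\frac{1}{- \frac{199}{25}} - 47\right)^{2} = \left(- \frac{25}{199} - 47\right)^{2} = \left(- \frac{9378}{199}\right)^{2} = \frac{87946884}{39601}$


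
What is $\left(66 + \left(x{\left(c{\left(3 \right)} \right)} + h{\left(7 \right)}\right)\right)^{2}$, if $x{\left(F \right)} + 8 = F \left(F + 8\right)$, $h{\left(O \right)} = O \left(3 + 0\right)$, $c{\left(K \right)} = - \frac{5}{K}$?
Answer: $\frac{379456}{81} \approx 4684.6$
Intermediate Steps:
$h{\left(O \right)} = 3 O$ ($h{\left(O \right)} = O 3 = 3 O$)
$x{\left(F \right)} = -8 + F \left(8 + F\right)$ ($x{\left(F \right)} = -8 + F \left(F + 8\right) = -8 + F \left(8 + F\right)$)
$\left(66 + \left(x{\left(c{\left(3 \right)} \right)} + h{\left(7 \right)}\right)\right)^{2} = \left(66 + \left(\left(-8 + \left(- \frac{5}{3}\right)^{2} + 8 \left(- \frac{5}{3}\right)\right) + 3 \cdot 7\right)\right)^{2} = \left(66 + \left(\left(-8 + \left(\left(-5\right) \frac{1}{3}\right)^{2} + 8 \left(\left(-5\right) \frac{1}{3}\right)\right) + 21\right)\right)^{2} = \left(66 + \left(\left(-8 + \left(- \frac{5}{3}\right)^{2} + 8 \left(- \frac{5}{3}\right)\right) + 21\right)\right)^{2} = \left(66 + \left(\left(-8 + \frac{25}{9} - \frac{40}{3}\right) + 21\right)\right)^{2} = \left(66 + \left(- \frac{167}{9} + 21\right)\right)^{2} = \left(66 + \frac{22}{9}\right)^{2} = \left(\frac{616}{9}\right)^{2} = \frac{379456}{81}$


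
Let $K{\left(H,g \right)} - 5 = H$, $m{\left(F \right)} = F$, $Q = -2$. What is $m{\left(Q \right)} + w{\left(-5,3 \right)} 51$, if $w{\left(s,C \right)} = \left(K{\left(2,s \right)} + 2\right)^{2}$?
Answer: $4129$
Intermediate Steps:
$K{\left(H,g \right)} = 5 + H$
$w{\left(s,C \right)} = 81$ ($w{\left(s,C \right)} = \left(\left(5 + 2\right) + 2\right)^{2} = \left(7 + 2\right)^{2} = 9^{2} = 81$)
$m{\left(Q \right)} + w{\left(-5,3 \right)} 51 = -2 + 81 \cdot 51 = -2 + 4131 = 4129$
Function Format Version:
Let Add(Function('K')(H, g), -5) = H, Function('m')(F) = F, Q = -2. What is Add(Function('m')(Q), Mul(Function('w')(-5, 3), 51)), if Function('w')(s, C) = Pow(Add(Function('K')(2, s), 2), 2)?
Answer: 4129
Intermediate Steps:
Function('K')(H, g) = Add(5, H)
Function('w')(s, C) = 81 (Function('w')(s, C) = Pow(Add(Add(5, 2), 2), 2) = Pow(Add(7, 2), 2) = Pow(9, 2) = 81)
Add(Function('m')(Q), Mul(Function('w')(-5, 3), 51)) = Add(-2, Mul(81, 51)) = Add(-2, 4131) = 4129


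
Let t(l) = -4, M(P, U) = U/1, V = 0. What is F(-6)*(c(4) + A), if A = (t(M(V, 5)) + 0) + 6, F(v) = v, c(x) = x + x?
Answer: -60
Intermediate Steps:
c(x) = 2*x
M(P, U) = U (M(P, U) = U*1 = U)
A = 2 (A = (-4 + 0) + 6 = -4 + 6 = 2)
F(-6)*(c(4) + A) = -6*(2*4 + 2) = -6*(8 + 2) = -6*10 = -60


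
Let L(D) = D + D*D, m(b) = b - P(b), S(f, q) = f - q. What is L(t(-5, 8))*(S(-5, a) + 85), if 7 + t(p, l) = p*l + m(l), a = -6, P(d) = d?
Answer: 185932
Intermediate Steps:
m(b) = 0 (m(b) = b - b = 0)
t(p, l) = -7 + l*p (t(p, l) = -7 + (p*l + 0) = -7 + (l*p + 0) = -7 + l*p)
L(D) = D + D²
L(t(-5, 8))*(S(-5, a) + 85) = ((-7 + 8*(-5))*(1 + (-7 + 8*(-5))))*((-5 - 1*(-6)) + 85) = ((-7 - 40)*(1 + (-7 - 40)))*((-5 + 6) + 85) = (-47*(1 - 47))*(1 + 85) = -47*(-46)*86 = 2162*86 = 185932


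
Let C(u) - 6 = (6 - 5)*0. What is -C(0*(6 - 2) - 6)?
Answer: -6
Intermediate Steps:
C(u) = 6 (C(u) = 6 + (6 - 5)*0 = 6 + 1*0 = 6 + 0 = 6)
-C(0*(6 - 2) - 6) = -1*6 = -6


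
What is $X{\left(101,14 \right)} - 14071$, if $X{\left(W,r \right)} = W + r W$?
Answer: $-12556$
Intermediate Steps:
$X{\left(W,r \right)} = W + W r$
$X{\left(101,14 \right)} - 14071 = 101 \left(1 + 14\right) - 14071 = 101 \cdot 15 - 14071 = 1515 - 14071 = -12556$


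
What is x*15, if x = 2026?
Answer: 30390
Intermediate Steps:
x*15 = 2026*15 = 30390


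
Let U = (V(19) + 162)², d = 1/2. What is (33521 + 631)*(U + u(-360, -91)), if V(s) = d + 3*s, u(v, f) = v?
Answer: 1633157178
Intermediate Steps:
d = ½ ≈ 0.50000
V(s) = ½ + 3*s
U = 192721/4 (U = ((½ + 3*19) + 162)² = ((½ + 57) + 162)² = (115/2 + 162)² = (439/2)² = 192721/4 ≈ 48180.)
(33521 + 631)*(U + u(-360, -91)) = (33521 + 631)*(192721/4 - 360) = 34152*(191281/4) = 1633157178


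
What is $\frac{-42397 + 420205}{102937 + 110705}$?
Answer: $\frac{62968}{35607} \approx 1.7684$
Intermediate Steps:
$\frac{-42397 + 420205}{102937 + 110705} = \frac{377808}{213642} = 377808 \cdot \frac{1}{213642} = \frac{62968}{35607}$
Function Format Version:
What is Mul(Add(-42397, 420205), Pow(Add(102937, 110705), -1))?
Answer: Rational(62968, 35607) ≈ 1.7684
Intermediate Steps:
Mul(Add(-42397, 420205), Pow(Add(102937, 110705), -1)) = Mul(377808, Pow(213642, -1)) = Mul(377808, Rational(1, 213642)) = Rational(62968, 35607)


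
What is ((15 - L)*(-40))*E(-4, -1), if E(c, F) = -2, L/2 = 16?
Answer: -1360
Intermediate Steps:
L = 32 (L = 2*16 = 32)
((15 - L)*(-40))*E(-4, -1) = ((15 - 1*32)*(-40))*(-2) = ((15 - 32)*(-40))*(-2) = -17*(-40)*(-2) = 680*(-2) = -1360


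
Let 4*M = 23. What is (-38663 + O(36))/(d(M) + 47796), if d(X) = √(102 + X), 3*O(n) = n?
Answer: -7389452784/9137830033 + 77302*√431/9137830033 ≈ -0.80849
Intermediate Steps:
M = 23/4 (M = (¼)*23 = 23/4 ≈ 5.7500)
O(n) = n/3
(-38663 + O(36))/(d(M) + 47796) = (-38663 + (⅓)*36)/(√(102 + 23/4) + 47796) = (-38663 + 12)/(√(431/4) + 47796) = -38651/(√431/2 + 47796) = -38651/(47796 + √431/2)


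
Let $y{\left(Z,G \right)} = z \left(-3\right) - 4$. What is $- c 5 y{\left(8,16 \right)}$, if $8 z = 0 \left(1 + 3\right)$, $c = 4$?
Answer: $80$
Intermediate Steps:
$z = 0$ ($z = \frac{0 \left(1 + 3\right)}{8} = \frac{0 \cdot 4}{8} = \frac{1}{8} \cdot 0 = 0$)
$y{\left(Z,G \right)} = -4$ ($y{\left(Z,G \right)} = 0 \left(-3\right) - 4 = 0 - 4 = -4$)
$- c 5 y{\left(8,16 \right)} = \left(-1\right) 4 \cdot 5 \left(-4\right) = \left(-4\right) 5 \left(-4\right) = \left(-20\right) \left(-4\right) = 80$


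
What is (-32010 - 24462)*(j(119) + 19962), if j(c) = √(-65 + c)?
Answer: -1127294064 - 169416*√6 ≈ -1.1277e+9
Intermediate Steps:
(-32010 - 24462)*(j(119) + 19962) = (-32010 - 24462)*(√(-65 + 119) + 19962) = -56472*(√54 + 19962) = -56472*(3*√6 + 19962) = -56472*(19962 + 3*√6) = -1127294064 - 169416*√6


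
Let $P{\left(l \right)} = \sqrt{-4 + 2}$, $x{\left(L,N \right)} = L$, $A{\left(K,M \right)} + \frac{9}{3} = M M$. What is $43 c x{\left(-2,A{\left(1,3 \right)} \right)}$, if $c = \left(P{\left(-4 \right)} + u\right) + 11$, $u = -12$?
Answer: $86 - 86 i \sqrt{2} \approx 86.0 - 121.62 i$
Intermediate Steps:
$A{\left(K,M \right)} = -3 + M^{2}$ ($A{\left(K,M \right)} = -3 + M M = -3 + M^{2}$)
$P{\left(l \right)} = i \sqrt{2}$ ($P{\left(l \right)} = \sqrt{-2} = i \sqrt{2}$)
$c = -1 + i \sqrt{2}$ ($c = \left(i \sqrt{2} - 12\right) + 11 = \left(-12 + i \sqrt{2}\right) + 11 = -1 + i \sqrt{2} \approx -1.0 + 1.4142 i$)
$43 c x{\left(-2,A{\left(1,3 \right)} \right)} = 43 \left(-1 + i \sqrt{2}\right) \left(-2\right) = \left(-43 + 43 i \sqrt{2}\right) \left(-2\right) = 86 - 86 i \sqrt{2}$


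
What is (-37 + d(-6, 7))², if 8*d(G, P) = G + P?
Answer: 87025/64 ≈ 1359.8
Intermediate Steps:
d(G, P) = G/8 + P/8 (d(G, P) = (G + P)/8 = G/8 + P/8)
(-37 + d(-6, 7))² = (-37 + ((⅛)*(-6) + (⅛)*7))² = (-37 + (-¾ + 7/8))² = (-37 + ⅛)² = (-295/8)² = 87025/64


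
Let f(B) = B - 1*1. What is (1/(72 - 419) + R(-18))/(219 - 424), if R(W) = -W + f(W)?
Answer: 348/71135 ≈ 0.0048921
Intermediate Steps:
f(B) = -1 + B (f(B) = B - 1 = -1 + B)
R(W) = -1 (R(W) = -W + (-1 + W) = -1)
(1/(72 - 419) + R(-18))/(219 - 424) = (1/(72 - 419) - 1)/(219 - 424) = (1/(-347) - 1)/(-205) = (-1/347 - 1)*(-1/205) = -348/347*(-1/205) = 348/71135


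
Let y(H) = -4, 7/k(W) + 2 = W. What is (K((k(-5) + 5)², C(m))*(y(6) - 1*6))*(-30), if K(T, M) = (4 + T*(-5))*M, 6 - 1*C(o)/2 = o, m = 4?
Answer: -91200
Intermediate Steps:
C(o) = 12 - 2*o
k(W) = 7/(-2 + W)
K(T, M) = M*(4 - 5*T) (K(T, M) = (4 - 5*T)*M = M*(4 - 5*T))
(K((k(-5) + 5)², C(m))*(y(6) - 1*6))*(-30) = (((12 - 2*4)*(4 - 5*(7/(-2 - 5) + 5)²))*(-4 - 1*6))*(-30) = (((12 - 8)*(4 - 5*(7/(-7) + 5)²))*(-4 - 6))*(-30) = ((4*(4 - 5*(7*(-⅐) + 5)²))*(-10))*(-30) = ((4*(4 - 5*(-1 + 5)²))*(-10))*(-30) = ((4*(4 - 5*4²))*(-10))*(-30) = ((4*(4 - 5*16))*(-10))*(-30) = ((4*(4 - 80))*(-10))*(-30) = ((4*(-76))*(-10))*(-30) = -304*(-10)*(-30) = 3040*(-30) = -91200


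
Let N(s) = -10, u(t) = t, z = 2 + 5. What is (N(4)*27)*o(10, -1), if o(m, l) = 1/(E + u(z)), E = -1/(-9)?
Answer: -1215/32 ≈ -37.969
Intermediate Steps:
z = 7
E = ⅑ (E = -1*(-⅑) = ⅑ ≈ 0.11111)
o(m, l) = 9/64 (o(m, l) = 1/(⅑ + 7) = 1/(64/9) = 9/64)
(N(4)*27)*o(10, -1) = -10*27*(9/64) = -270*9/64 = -1215/32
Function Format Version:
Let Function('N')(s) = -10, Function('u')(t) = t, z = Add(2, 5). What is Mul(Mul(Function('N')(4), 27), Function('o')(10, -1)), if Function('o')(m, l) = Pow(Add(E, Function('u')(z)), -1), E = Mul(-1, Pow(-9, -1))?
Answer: Rational(-1215, 32) ≈ -37.969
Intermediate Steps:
z = 7
E = Rational(1, 9) (E = Mul(-1, Rational(-1, 9)) = Rational(1, 9) ≈ 0.11111)
Function('o')(m, l) = Rational(9, 64) (Function('o')(m, l) = Pow(Add(Rational(1, 9), 7), -1) = Pow(Rational(64, 9), -1) = Rational(9, 64))
Mul(Mul(Function('N')(4), 27), Function('o')(10, -1)) = Mul(Mul(-10, 27), Rational(9, 64)) = Mul(-270, Rational(9, 64)) = Rational(-1215, 32)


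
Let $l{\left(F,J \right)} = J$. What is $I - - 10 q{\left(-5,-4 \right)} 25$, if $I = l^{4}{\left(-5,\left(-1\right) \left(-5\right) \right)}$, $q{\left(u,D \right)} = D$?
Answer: $-375$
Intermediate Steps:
$I = 625$ ($I = \left(\left(-1\right) \left(-5\right)\right)^{4} = 5^{4} = 625$)
$I - - 10 q{\left(-5,-4 \right)} 25 = 625 - \left(-10\right) \left(-4\right) 25 = 625 - 40 \cdot 25 = 625 - 1000 = -375$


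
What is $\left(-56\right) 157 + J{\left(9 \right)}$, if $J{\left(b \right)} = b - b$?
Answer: $-8792$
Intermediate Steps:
$J{\left(b \right)} = 0$
$\left(-56\right) 157 + J{\left(9 \right)} = \left(-56\right) 157 + 0 = -8792 + 0 = -8792$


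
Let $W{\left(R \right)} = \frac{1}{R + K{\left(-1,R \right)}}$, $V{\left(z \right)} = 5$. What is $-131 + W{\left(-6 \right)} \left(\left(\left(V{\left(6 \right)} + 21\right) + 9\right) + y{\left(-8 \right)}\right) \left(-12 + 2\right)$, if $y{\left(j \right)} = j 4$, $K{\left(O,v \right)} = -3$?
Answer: $- \frac{383}{3} \approx -127.67$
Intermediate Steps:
$y{\left(j \right)} = 4 j$
$W{\left(R \right)} = \frac{1}{-3 + R}$ ($W{\left(R \right)} = \frac{1}{R - 3} = \frac{1}{-3 + R}$)
$-131 + W{\left(-6 \right)} \left(\left(\left(V{\left(6 \right)} + 21\right) + 9\right) + y{\left(-8 \right)}\right) \left(-12 + 2\right) = -131 + \frac{\left(\left(\left(5 + 21\right) + 9\right) + 4 \left(-8\right)\right) \left(-12 + 2\right)}{-3 - 6} = -131 + \frac{\left(\left(26 + 9\right) - 32\right) \left(-10\right)}{-9} = -131 - \frac{\left(35 - 32\right) \left(-10\right)}{9} = -131 - \frac{3 \left(-10\right)}{9} = -131 - - \frac{10}{3} = -131 + \frac{10}{3} = - \frac{383}{3}$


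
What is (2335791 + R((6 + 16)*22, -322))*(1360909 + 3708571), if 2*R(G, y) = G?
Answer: 11842472572840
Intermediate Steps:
R(G, y) = G/2
(2335791 + R((6 + 16)*22, -322))*(1360909 + 3708571) = (2335791 + ((6 + 16)*22)/2)*(1360909 + 3708571) = (2335791 + (22*22)/2)*5069480 = (2335791 + (½)*484)*5069480 = (2335791 + 242)*5069480 = 2336033*5069480 = 11842472572840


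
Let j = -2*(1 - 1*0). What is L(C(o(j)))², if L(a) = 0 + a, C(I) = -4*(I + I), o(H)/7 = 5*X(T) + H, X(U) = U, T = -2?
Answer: 451584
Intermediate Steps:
j = -2 (j = -2*(1 + 0) = -2*1 = -2)
o(H) = -70 + 7*H (o(H) = 7*(5*(-2) + H) = 7*(-10 + H) = -70 + 7*H)
C(I) = -8*I
L(a) = a
L(C(o(j)))² = (-8*(-70 + 7*(-2)))² = (-8*(-70 - 14))² = (-8*(-84))² = 672² = 451584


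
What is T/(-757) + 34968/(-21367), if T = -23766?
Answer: 481337346/16174819 ≈ 29.758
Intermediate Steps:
T/(-757) + 34968/(-21367) = -23766/(-757) + 34968/(-21367) = -23766*(-1/757) + 34968*(-1/21367) = 23766/757 - 34968/21367 = 481337346/16174819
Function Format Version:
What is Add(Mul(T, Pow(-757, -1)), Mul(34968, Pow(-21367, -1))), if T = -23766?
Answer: Rational(481337346, 16174819) ≈ 29.758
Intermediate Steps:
Add(Mul(T, Pow(-757, -1)), Mul(34968, Pow(-21367, -1))) = Add(Mul(-23766, Pow(-757, -1)), Mul(34968, Pow(-21367, -1))) = Add(Mul(-23766, Rational(-1, 757)), Mul(34968, Rational(-1, 21367))) = Add(Rational(23766, 757), Rational(-34968, 21367)) = Rational(481337346, 16174819)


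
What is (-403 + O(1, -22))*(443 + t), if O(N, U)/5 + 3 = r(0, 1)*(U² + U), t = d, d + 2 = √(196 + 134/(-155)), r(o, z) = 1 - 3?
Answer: -2221758 - 357698*√930/155 ≈ -2.2921e+6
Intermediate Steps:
r(o, z) = -2
d = -2 + 71*√930/155 (d = -2 + √(196 + 134/(-155)) = -2 + √(196 + 134*(-1/155)) = -2 + √(196 - 134/155) = -2 + √(30246/155) = -2 + 71*√930/155 ≈ 11.969)
t = -2 + 71*√930/155 ≈ 11.969
O(N, U) = -15 - 10*U - 10*U² (O(N, U) = -15 + 5*(-2*(U² + U)) = -15 + 5*(-2*(U + U²)) = -15 + 5*(-2*U - 2*U²) = -15 + (-10*U - 10*U²) = -15 - 10*U - 10*U²)
(-403 + O(1, -22))*(443 + t) = (-403 + (-15 - 10*(-22) - 10*(-22)²))*(443 + (-2 + 71*√930/155)) = (-403 + (-15 + 220 - 10*484))*(441 + 71*√930/155) = (-403 + (-15 + 220 - 4840))*(441 + 71*√930/155) = (-403 - 4635)*(441 + 71*√930/155) = -5038*(441 + 71*√930/155) = -2221758 - 357698*√930/155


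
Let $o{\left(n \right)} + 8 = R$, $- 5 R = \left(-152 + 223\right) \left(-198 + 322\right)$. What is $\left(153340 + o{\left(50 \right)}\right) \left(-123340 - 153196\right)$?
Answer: $- \frac{209574466816}{5} \approx -4.1915 \cdot 10^{10}$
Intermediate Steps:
$R = - \frac{8804}{5}$ ($R = - \frac{\left(-152 + 223\right) \left(-198 + 322\right)}{5} = - \frac{71 \cdot 124}{5} = \left(- \frac{1}{5}\right) 8804 = - \frac{8804}{5} \approx -1760.8$)
$o{\left(n \right)} = - \frac{8844}{5}$ ($o{\left(n \right)} = -8 - \frac{8804}{5} = - \frac{8844}{5}$)
$\left(153340 + o{\left(50 \right)}\right) \left(-123340 - 153196\right) = \left(153340 - \frac{8844}{5}\right) \left(-123340 - 153196\right) = \frac{757856}{5} \left(-276536\right) = - \frac{209574466816}{5}$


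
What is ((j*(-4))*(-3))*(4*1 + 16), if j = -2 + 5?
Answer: 720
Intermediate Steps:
j = 3
((j*(-4))*(-3))*(4*1 + 16) = ((3*(-4))*(-3))*(4*1 + 16) = (-12*(-3))*(4 + 16) = 36*20 = 720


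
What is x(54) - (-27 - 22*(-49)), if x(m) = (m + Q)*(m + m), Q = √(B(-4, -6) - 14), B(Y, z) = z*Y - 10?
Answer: 4781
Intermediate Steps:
B(Y, z) = -10 + Y*z (B(Y, z) = Y*z - 10 = -10 + Y*z)
Q = 0 (Q = √((-10 - 4*(-6)) - 14) = √((-10 + 24) - 14) = √(14 - 14) = √0 = 0)
x(m) = 2*m² (x(m) = (m + 0)*(m + m) = m*(2*m) = 2*m²)
x(54) - (-27 - 22*(-49)) = 2*54² - (-27 - 22*(-49)) = 2*2916 - (-27 + 1078) = 5832 - 1*1051 = 5832 - 1051 = 4781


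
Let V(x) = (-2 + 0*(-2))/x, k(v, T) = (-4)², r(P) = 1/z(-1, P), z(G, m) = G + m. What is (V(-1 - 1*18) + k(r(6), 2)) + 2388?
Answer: 45678/19 ≈ 2404.1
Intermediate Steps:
r(P) = 1/(-1 + P)
k(v, T) = 16
V(x) = -2/x (V(x) = (-2 + 0)/x = -2/x)
(V(-1 - 1*18) + k(r(6), 2)) + 2388 = (-2/(-1 - 1*18) + 16) + 2388 = (-2/(-1 - 18) + 16) + 2388 = (-2/(-19) + 16) + 2388 = (-2*(-1/19) + 16) + 2388 = (2/19 + 16) + 2388 = 306/19 + 2388 = 45678/19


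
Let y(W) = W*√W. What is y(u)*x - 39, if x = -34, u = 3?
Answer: -39 - 102*√3 ≈ -215.67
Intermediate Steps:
y(W) = W^(3/2)
y(u)*x - 39 = 3^(3/2)*(-34) - 39 = (3*√3)*(-34) - 39 = -102*√3 - 39 = -39 - 102*√3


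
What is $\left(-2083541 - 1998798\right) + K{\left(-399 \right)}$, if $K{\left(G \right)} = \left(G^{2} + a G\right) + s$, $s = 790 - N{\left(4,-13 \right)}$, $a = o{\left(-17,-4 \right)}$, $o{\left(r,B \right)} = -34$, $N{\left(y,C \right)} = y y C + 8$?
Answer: $-3908582$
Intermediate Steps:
$N{\left(y,C \right)} = 8 + C y^{2}$ ($N{\left(y,C \right)} = y^{2} C + 8 = C y^{2} + 8 = 8 + C y^{2}$)
$a = -34$
$s = 990$ ($s = 790 - \left(8 - 13 \cdot 4^{2}\right) = 790 - \left(8 - 208\right) = 790 - -200 = 790 + 200 = 990$)
$K{\left(G \right)} = 990 + G^{2} - 34 G$ ($K{\left(G \right)} = \left(G^{2} - 34 G\right) + 990 = 990 + G^{2} - 34 G$)
$\left(-2083541 - 1998798\right) + K{\left(-399 \right)} = \left(-2083541 - 1998798\right) + \left(990 + \left(-399\right)^{2} - -13566\right) = -4082339 + \left(990 + 159201 + 13566\right) = -4082339 + 173757 = -3908582$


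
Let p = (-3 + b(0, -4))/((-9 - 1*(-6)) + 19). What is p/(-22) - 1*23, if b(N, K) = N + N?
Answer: -8093/352 ≈ -22.991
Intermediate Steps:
b(N, K) = 2*N
p = -3/16 (p = (-3 + 2*0)/((-9 - 1*(-6)) + 19) = (-3 + 0)/((-9 + 6) + 19) = -3/(-3 + 19) = -3/16 ≈ -0.18750)
p/(-22) - 1*23 = -3/16/(-22) - 1*23 = -3/16*(-1/22) - 23 = 3/352 - 23 = -8093/352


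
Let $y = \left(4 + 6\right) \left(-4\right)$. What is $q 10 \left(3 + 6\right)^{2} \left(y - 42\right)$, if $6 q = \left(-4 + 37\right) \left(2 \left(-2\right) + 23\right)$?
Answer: $-6940890$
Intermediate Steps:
$y = -40$ ($y = 10 \left(-4\right) = -40$)
$q = \frac{209}{2}$ ($q = \frac{\left(-4 + 37\right) \left(2 \left(-2\right) + 23\right)}{6} = \frac{33 \left(-4 + 23\right)}{6} = \frac{33 \cdot 19}{6} = \frac{1}{6} \cdot 627 = \frac{209}{2} \approx 104.5$)
$q 10 \left(3 + 6\right)^{2} \left(y - 42\right) = \frac{209 \cdot 10 \left(3 + 6\right)^{2}}{2} \left(-40 - 42\right) = \frac{209 \cdot 10 \cdot 9^{2}}{2} \left(-40 - 42\right) = \frac{209 \cdot 10 \cdot 81}{2} \left(-82\right) = \frac{209}{2} \cdot 810 \left(-82\right) = 84645 \left(-82\right) = -6940890$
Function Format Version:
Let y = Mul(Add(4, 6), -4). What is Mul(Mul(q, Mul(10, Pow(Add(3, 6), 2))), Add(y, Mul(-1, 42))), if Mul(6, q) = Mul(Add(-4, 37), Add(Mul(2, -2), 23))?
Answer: -6940890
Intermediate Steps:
y = -40 (y = Mul(10, -4) = -40)
q = Rational(209, 2) (q = Mul(Rational(1, 6), Mul(Add(-4, 37), Add(Mul(2, -2), 23))) = Mul(Rational(1, 6), Mul(33, Add(-4, 23))) = Mul(Rational(1, 6), Mul(33, 19)) = Mul(Rational(1, 6), 627) = Rational(209, 2) ≈ 104.50)
Mul(Mul(q, Mul(10, Pow(Add(3, 6), 2))), Add(y, Mul(-1, 42))) = Mul(Mul(Rational(209, 2), Mul(10, Pow(Add(3, 6), 2))), Add(-40, Mul(-1, 42))) = Mul(Mul(Rational(209, 2), Mul(10, Pow(9, 2))), Add(-40, -42)) = Mul(Mul(Rational(209, 2), Mul(10, 81)), -82) = Mul(Mul(Rational(209, 2), 810), -82) = Mul(84645, -82) = -6940890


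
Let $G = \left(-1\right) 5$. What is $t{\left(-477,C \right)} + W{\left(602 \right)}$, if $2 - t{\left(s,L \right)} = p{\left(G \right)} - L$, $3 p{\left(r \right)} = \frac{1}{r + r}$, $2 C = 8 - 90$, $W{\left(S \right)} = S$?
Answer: $\frac{16891}{30} \approx 563.03$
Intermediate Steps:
$G = -5$
$C = -41$ ($C = \frac{8 - 90}{2} = \frac{1}{2} \left(-82\right) = -41$)
$p{\left(r \right)} = \frac{1}{6 r}$ ($p{\left(r \right)} = \frac{1}{3 \left(r + r\right)} = \frac{1}{3 \cdot 2 r} = \frac{\frac{1}{2} \frac{1}{r}}{3} = \frac{1}{6 r}$)
$t{\left(s,L \right)} = \frac{61}{30} + L$ ($t{\left(s,L \right)} = 2 - \left(\frac{1}{6 \left(-5\right)} - L\right) = 2 - \left(\frac{1}{6} \left(- \frac{1}{5}\right) - L\right) = 2 - \left(- \frac{1}{30} - L\right) = 2 + \left(\frac{1}{30} + L\right) = \frac{61}{30} + L$)
$t{\left(-477,C \right)} + W{\left(602 \right)} = \left(\frac{61}{30} - 41\right) + 602 = - \frac{1169}{30} + 602 = \frac{16891}{30}$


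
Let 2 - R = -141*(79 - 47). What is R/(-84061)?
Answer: -4514/84061 ≈ -0.053699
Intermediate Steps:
R = 4514 (R = 2 - (-141)*(79 - 47) = 2 - (-141)*32 = 2 - 1*(-4512) = 2 + 4512 = 4514)
R/(-84061) = 4514/(-84061) = 4514*(-1/84061) = -4514/84061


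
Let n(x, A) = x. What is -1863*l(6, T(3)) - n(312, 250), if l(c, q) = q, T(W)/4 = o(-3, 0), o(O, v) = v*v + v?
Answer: -312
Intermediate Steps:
o(O, v) = v + v² (o(O, v) = v² + v = v + v²)
T(W) = 0 (T(W) = 4*(0*(1 + 0)) = 4*(0*1) = 4*0 = 0)
-1863*l(6, T(3)) - n(312, 250) = -1863*0 - 1*312 = 0 - 312 = -312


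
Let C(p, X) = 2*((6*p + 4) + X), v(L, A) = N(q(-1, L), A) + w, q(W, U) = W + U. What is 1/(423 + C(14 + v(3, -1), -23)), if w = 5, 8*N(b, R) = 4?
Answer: 1/619 ≈ 0.0016155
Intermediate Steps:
q(W, U) = U + W
N(b, R) = 1/2 (N(b, R) = (1/8)*4 = 1/2)
v(L, A) = 11/2 (v(L, A) = 1/2 + 5 = 11/2)
C(p, X) = 8 + 2*X + 12*p (C(p, X) = 2*((4 + 6*p) + X) = 2*(4 + X + 6*p) = 8 + 2*X + 12*p)
1/(423 + C(14 + v(3, -1), -23)) = 1/(423 + (8 + 2*(-23) + 12*(14 + 11/2))) = 1/(423 + (8 - 46 + 12*(39/2))) = 1/(423 + (8 - 46 + 234)) = 1/(423 + 196) = 1/619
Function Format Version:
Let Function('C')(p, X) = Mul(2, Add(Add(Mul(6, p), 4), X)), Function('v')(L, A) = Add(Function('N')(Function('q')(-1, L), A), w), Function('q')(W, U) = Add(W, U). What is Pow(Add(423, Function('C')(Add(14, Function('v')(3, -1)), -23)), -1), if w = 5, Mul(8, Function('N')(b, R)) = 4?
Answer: Rational(1, 619) ≈ 0.0016155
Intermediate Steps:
Function('q')(W, U) = Add(U, W)
Function('N')(b, R) = Rational(1, 2) (Function('N')(b, R) = Mul(Rational(1, 8), 4) = Rational(1, 2))
Function('v')(L, A) = Rational(11, 2) (Function('v')(L, A) = Add(Rational(1, 2), 5) = Rational(11, 2))
Function('C')(p, X) = Add(8, Mul(2, X), Mul(12, p)) (Function('C')(p, X) = Mul(2, Add(Add(4, Mul(6, p)), X)) = Mul(2, Add(4, X, Mul(6, p))) = Add(8, Mul(2, X), Mul(12, p)))
Pow(Add(423, Function('C')(Add(14, Function('v')(3, -1)), -23)), -1) = Pow(Add(423, Add(8, Mul(2, -23), Mul(12, Add(14, Rational(11, 2))))), -1) = Pow(Add(423, Add(8, -46, Mul(12, Rational(39, 2)))), -1) = Pow(Add(423, Add(8, -46, 234)), -1) = Pow(Add(423, 196), -1) = Pow(619, -1) = Rational(1, 619)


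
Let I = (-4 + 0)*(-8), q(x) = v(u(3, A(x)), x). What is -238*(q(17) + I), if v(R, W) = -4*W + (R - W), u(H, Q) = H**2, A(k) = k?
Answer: 10472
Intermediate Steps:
v(R, W) = R - 5*W
q(x) = 9 - 5*x (q(x) = 3**2 - 5*x = 9 - 5*x)
I = 32 (I = -4*(-8) = 32)
-238*(q(17) + I) = -238*((9 - 5*17) + 32) = -238*((9 - 85) + 32) = -238*(-76 + 32) = -238*(-44) = 10472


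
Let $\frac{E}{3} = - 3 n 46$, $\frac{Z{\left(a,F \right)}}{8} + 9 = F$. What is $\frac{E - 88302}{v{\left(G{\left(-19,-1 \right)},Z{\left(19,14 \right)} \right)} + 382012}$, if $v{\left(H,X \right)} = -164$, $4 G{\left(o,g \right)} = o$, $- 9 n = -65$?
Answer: $- \frac{22823}{95462} \approx -0.23908$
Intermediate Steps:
$n = \frac{65}{9}$ ($n = \left(- \frac{1}{9}\right) \left(-65\right) = \frac{65}{9} \approx 7.2222$)
$G{\left(o,g \right)} = \frac{o}{4}$
$Z{\left(a,F \right)} = -72 + 8 F$
$E = -2990$ ($E = 3 \left(-3\right) \frac{65}{9} \cdot 46 = 3 \left(\left(- \frac{65}{3}\right) 46\right) = 3 \left(- \frac{2990}{3}\right) = -2990$)
$\frac{E - 88302}{v{\left(G{\left(-19,-1 \right)},Z{\left(19,14 \right)} \right)} + 382012} = \frac{-2990 - 88302}{-164 + 382012} = - \frac{91292}{381848} = \left(-91292\right) \frac{1}{381848} = - \frac{22823}{95462}$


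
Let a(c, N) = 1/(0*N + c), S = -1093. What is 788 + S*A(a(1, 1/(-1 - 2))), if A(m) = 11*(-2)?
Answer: 24834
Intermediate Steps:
a(c, N) = 1/c (a(c, N) = 1/(0 + c) = 1/c)
A(m) = -22
788 + S*A(a(1, 1/(-1 - 2))) = 788 - 1093*(-22) = 788 + 24046 = 24834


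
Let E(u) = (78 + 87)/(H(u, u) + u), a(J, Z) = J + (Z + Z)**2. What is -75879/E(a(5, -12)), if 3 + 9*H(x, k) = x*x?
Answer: -2890037197/165 ≈ -1.7515e+7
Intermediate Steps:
H(x, k) = -1/3 + x**2/9 (H(x, k) = -1/3 + (x*x)/9 = -1/3 + x**2/9)
a(J, Z) = J + 4*Z**2 (a(J, Z) = J + (2*Z)**2 = J + 4*Z**2)
E(u) = 165/(-1/3 + u + u**2/9) (E(u) = (78 + 87)/((-1/3 + u**2/9) + u) = 165/(-1/3 + u + u**2/9))
-75879/E(a(5, -12)) = -(-8431/55 + 8431*(5 + 4*(-12)**2)**2/165 + 25293*(5 + 4*(-12)**2)/55) = -(-8431/55 + 8431*(5 + 4*144)**2/165 + 25293*(5 + 4*144)/55) = -(-8431/55 + 8431*(5 + 576)**2/165 + 25293*(5 + 576)/55) = -75879/(1485/(-3 + 581**2 + 9*581)) = -75879/(1485/(-3 + 337561 + 5229)) = -75879/(1485/342787) = -75879/(1485*(1/342787)) = -75879/1485/342787 = -75879*342787/1485 = -2890037197/165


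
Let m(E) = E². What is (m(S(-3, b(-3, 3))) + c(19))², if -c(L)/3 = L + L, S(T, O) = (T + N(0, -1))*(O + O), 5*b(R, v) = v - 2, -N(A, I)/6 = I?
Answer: 7918596/625 ≈ 12670.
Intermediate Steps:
N(A, I) = -6*I
b(R, v) = -⅖ + v/5 (b(R, v) = (v - 2)/5 = (-2 + v)/5 = -⅖ + v/5)
S(T, O) = 2*O*(6 + T) (S(T, O) = (T - 6*(-1))*(O + O) = (T + 6)*(2*O) = (6 + T)*(2*O) = 2*O*(6 + T))
c(L) = -6*L (c(L) = -3*(L + L) = -6*L)
(m(S(-3, b(-3, 3))) + c(19))² = ((2*(-⅖ + (⅕)*3)*(6 - 3))² - 6*19)² = ((2*(-⅖ + ⅗)*3)² - 114)² = ((2*(⅕)*3)² - 114)² = ((6/5)² - 114)² = (36/25 - 114)² = (-2814/25)² = 7918596/625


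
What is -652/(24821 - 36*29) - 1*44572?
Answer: -1059789096/23777 ≈ -44572.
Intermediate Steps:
-652/(24821 - 36*29) - 1*44572 = -652/(24821 - 1044) - 44572 = -652/23777 - 44572 = -1059789096/23777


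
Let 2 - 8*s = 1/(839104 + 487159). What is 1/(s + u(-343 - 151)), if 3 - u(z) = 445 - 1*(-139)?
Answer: -10610104/6161817899 ≈ -0.0017219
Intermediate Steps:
s = 2652525/10610104 (s = ¼ - 1/(8*(839104 + 487159)) = ¼ - ⅛/1326263 = ¼ - ⅛*1/1326263 = ¼ - 1/10610104 = 2652525/10610104 ≈ 0.25000)
u(z) = -581 (u(z) = 3 - (445 - 1*(-139)) = 3 - (445 + 139) = 3 - 1*584 = 3 - 584 = -581)
1/(s + u(-343 - 151)) = 1/(2652525/10610104 - 581) = 1/(-6161817899/10610104) = -10610104/6161817899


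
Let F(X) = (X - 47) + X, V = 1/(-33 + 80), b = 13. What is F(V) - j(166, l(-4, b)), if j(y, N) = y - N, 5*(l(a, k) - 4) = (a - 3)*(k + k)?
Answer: -57659/235 ≈ -245.36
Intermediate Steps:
l(a, k) = 4 + 2*k*(-3 + a)/5 (l(a, k) = 4 + ((a - 3)*(k + k))/5 = 4 + ((-3 + a)*(2*k))/5 = 4 + (2*k*(-3 + a))/5 = 4 + 2*k*(-3 + a)/5)
V = 1/47 ≈ 0.021277
F(X) = -47 + 2*X (F(X) = (-47 + X) + X = -47 + 2*X)
F(V) - j(166, l(-4, b)) = (-47 + 2*(1/47)) - (166 - (4 - 6/5*13 + (⅖)*(-4)*13)) = (-47 + 2/47) - (166 - (4 - 78/5 - 104/5)) = -2207/47 - (166 - 1*(-162/5)) = -2207/47 - (166 + 162/5) = -2207/47 - 1*992/5 = -2207/47 - 992/5 = -57659/235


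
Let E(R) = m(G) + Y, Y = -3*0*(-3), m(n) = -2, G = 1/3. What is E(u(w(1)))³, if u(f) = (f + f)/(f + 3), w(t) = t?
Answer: -8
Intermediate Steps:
G = ⅓ ≈ 0.33333
Y = 0 (Y = 0*(-3) = 0)
u(f) = 2*f/(3 + f) (u(f) = (2*f)/(3 + f) = 2*f/(3 + f))
E(R) = -2 (E(R) = -2 + 0 = -2)
E(u(w(1)))³ = (-2)³ = -8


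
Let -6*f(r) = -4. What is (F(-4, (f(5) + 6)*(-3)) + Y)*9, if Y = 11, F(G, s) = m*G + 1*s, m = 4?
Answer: -225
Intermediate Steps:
f(r) = 2/3 (f(r) = -1/6*(-4) = 2/3)
F(G, s) = s + 4*G (F(G, s) = 4*G + 1*s = 4*G + s = s + 4*G)
(F(-4, (f(5) + 6)*(-3)) + Y)*9 = (((2/3 + 6)*(-3) + 4*(-4)) + 11)*9 = (((20/3)*(-3) - 16) + 11)*9 = ((-20 - 16) + 11)*9 = (-36 + 11)*9 = -25*9 = -225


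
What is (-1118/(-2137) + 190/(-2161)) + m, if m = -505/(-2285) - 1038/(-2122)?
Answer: 2564787473544/2239189623989 ≈ 1.1454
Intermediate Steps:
m = 344344/484877 (m = -505*(-1/2285) - 1038*(-1/2122) = 101/457 + 519/1061 = 344344/484877 ≈ 0.71017)
(-1118/(-2137) + 190/(-2161)) + m = (-1118/(-2137) + 190/(-2161)) + 344344/484877 = (-1118*(-1/2137) + 190*(-1/2161)) + 344344/484877 = (1118/2137 - 190/2161) + 344344/484877 = 2009968/4618057 + 344344/484877 = 2564787473544/2239189623989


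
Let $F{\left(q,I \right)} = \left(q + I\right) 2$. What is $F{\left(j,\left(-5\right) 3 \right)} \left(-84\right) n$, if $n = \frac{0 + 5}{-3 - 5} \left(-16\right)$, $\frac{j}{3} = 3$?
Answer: $10080$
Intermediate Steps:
$j = 9$ ($j = 3 \cdot 3 = 9$)
$F{\left(q,I \right)} = 2 I + 2 q$ ($F{\left(q,I \right)} = \left(I + q\right) 2 = 2 I + 2 q$)
$n = 10$ ($n = \frac{5}{-8} \left(-16\right) = 5 \left(- \frac{1}{8}\right) \left(-16\right) = \left(- \frac{5}{8}\right) \left(-16\right) = 10$)
$F{\left(j,\left(-5\right) 3 \right)} \left(-84\right) n = \left(2 \left(\left(-5\right) 3\right) + 2 \cdot 9\right) \left(-84\right) 10 = \left(2 \left(-15\right) + 18\right) \left(-84\right) 10 = \left(-30 + 18\right) \left(-84\right) 10 = \left(-12\right) \left(-84\right) 10 = 1008 \cdot 10 = 10080$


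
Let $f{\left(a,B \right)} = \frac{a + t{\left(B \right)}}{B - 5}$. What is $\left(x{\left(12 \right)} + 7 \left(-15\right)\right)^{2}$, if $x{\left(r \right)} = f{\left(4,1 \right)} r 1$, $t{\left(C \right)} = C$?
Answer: $14400$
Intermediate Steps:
$f{\left(a,B \right)} = \frac{B + a}{-5 + B}$ ($f{\left(a,B \right)} = \frac{a + B}{B - 5} = \frac{B + a}{-5 + B}$)
$x{\left(r \right)} = - \frac{5 r}{4}$ ($x{\left(r \right)} = \frac{1 + 4}{-5 + 1} r 1 = \frac{1}{-4} \cdot 5 r 1 = \left(- \frac{1}{4}\right) 5 r 1 = - \frac{5 r}{4} \cdot 1 = - \frac{5 r}{4}$)
$\left(x{\left(12 \right)} + 7 \left(-15\right)\right)^{2} = \left(\left(- \frac{5}{4}\right) 12 + 7 \left(-15\right)\right)^{2} = \left(-15 - 105\right)^{2} = \left(-120\right)^{2} = 14400$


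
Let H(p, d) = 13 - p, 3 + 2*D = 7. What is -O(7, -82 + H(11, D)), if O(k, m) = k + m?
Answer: 73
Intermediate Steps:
D = 2 (D = -3/2 + (½)*7 = -3/2 + 7/2 = 2)
-O(7, -82 + H(11, D)) = -(7 + (-82 + (13 - 1*11))) = -(7 + (-82 + (13 - 11))) = -(7 + (-82 + 2)) = -(7 - 80) = -1*(-73) = 73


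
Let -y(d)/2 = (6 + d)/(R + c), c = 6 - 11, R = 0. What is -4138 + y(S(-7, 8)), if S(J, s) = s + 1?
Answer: -4132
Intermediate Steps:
c = -5
S(J, s) = 1 + s
y(d) = 12/5 + 2*d/5 (y(d) = -2*(6 + d)/(0 - 5) = -2*(6 + d)/(-5) = -2*(6 + d)*(-1)/5 = -2*(-6/5 - d/5) = 12/5 + 2*d/5)
-4138 + y(S(-7, 8)) = -4138 + (12/5 + 2*(1 + 8)/5) = -4138 + (12/5 + (⅖)*9) = -4138 + (12/5 + 18/5) = -4138 + 6 = -4132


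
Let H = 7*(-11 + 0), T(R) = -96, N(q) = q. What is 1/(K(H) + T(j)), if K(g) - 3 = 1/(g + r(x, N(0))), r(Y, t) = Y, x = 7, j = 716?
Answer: -70/6511 ≈ -0.010751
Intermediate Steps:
H = -77 (H = 7*(-11) = -77)
K(g) = 3 + 1/(7 + g) (K(g) = 3 + 1/(g + 7) = 3 + 1/(7 + g))
1/(K(H) + T(j)) = 1/((22 + 3*(-77))/(7 - 77) - 96) = 1/((22 - 231)/(-70) - 96) = 1/(-1/70*(-209) - 96) = 1/(209/70 - 96) = 1/(-6511/70) = -70/6511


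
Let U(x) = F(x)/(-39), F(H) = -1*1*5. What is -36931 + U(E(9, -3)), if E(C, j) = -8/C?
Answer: -1440304/39 ≈ -36931.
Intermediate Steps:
F(H) = -5 (F(H) = -1*5 = -5)
U(x) = 5/39 (U(x) = -5/(-39) = -5*(-1/39) = 5/39)
-36931 + U(E(9, -3)) = -36931 + 5/39 = -1440304/39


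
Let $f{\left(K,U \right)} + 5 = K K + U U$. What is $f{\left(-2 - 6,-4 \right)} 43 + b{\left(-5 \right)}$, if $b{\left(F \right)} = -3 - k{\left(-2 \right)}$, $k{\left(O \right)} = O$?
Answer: $3224$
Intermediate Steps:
$b{\left(F \right)} = -1$ ($b{\left(F \right)} = -3 - -2 = -3 + 2 = -1$)
$f{\left(K,U \right)} = -5 + K^{2} + U^{2}$ ($f{\left(K,U \right)} = -5 + \left(K K + U U\right) = -5 + \left(K^{2} + U^{2}\right) = -5 + K^{2} + U^{2}$)
$f{\left(-2 - 6,-4 \right)} 43 + b{\left(-5 \right)} = \left(-5 + \left(-2 - 6\right)^{2} + \left(-4\right)^{2}\right) 43 - 1 = \left(-5 + \left(-2 - 6\right)^{2} + 16\right) 43 - 1 = \left(-5 + \left(-8\right)^{2} + 16\right) 43 - 1 = \left(-5 + 64 + 16\right) 43 - 1 = 75 \cdot 43 - 1 = 3225 - 1 = 3224$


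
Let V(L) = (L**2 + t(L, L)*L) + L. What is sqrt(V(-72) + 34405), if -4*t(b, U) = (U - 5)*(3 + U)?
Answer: sqrt(135151) ≈ 367.63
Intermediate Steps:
t(b, U) = -(-5 + U)*(3 + U)/4 (t(b, U) = -(U - 5)*(3 + U)/4 = -(-5 + U)*(3 + U)/4)
V(L) = L + L**2 + L*(15/4 + L/2 - L**2/4) (V(L) = (L**2 + (15/4 + L/2 - L**2/4)*L) + L = (L**2 + L*(15/4 + L/2 - L**2/4)) + L = L + L**2 + L*(15/4 + L/2 - L**2/4))
sqrt(V(-72) + 34405) = sqrt((1/4)*(-72)*(19 - 1*(-72)**2 + 6*(-72)) + 34405) = sqrt((1/4)*(-72)*(19 - 1*5184 - 432) + 34405) = sqrt((1/4)*(-72)*(19 - 5184 - 432) + 34405) = sqrt((1/4)*(-72)*(-5597) + 34405) = sqrt(100746 + 34405) = sqrt(135151)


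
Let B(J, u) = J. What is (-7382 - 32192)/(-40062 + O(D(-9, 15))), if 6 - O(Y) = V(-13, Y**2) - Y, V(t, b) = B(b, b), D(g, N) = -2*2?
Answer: 19787/20038 ≈ 0.98747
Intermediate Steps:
D(g, N) = -4
V(t, b) = b
O(Y) = 6 + Y - Y**2 (O(Y) = 6 - (Y**2 - Y) = 6 + (Y - Y**2) = 6 + Y - Y**2)
(-7382 - 32192)/(-40062 + O(D(-9, 15))) = (-7382 - 32192)/(-40062 + (6 - 4 - 1*(-4)**2)) = -39574/(-40062 + (6 - 4 - 1*16)) = -39574/(-40062 + (6 - 4 - 16)) = -39574/(-40062 - 14) = -39574/(-40076) = -39574*(-1/40076) = 19787/20038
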